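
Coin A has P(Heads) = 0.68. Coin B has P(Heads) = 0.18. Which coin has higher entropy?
A

For binary distributions, entropy is maximized at p=0.5 and decreases as p moves toward 0 or 1.

H(A) = H(0.68) = 0.9044 bits
H(B) = H(0.18) = 0.6801 bits

Distribution A (p=0.68) is closer to uniform (p=0.5), so it has higher entropy.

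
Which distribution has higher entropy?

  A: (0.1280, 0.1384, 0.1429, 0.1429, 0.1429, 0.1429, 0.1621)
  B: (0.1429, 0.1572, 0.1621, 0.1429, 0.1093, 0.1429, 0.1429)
A

Both distributions are close to uniform, making this a harder comparison.

H(A) = 2.8043 bits
H(B) = 2.7983 bits

The distribution closer to uniform has higher entropy.
Answer: A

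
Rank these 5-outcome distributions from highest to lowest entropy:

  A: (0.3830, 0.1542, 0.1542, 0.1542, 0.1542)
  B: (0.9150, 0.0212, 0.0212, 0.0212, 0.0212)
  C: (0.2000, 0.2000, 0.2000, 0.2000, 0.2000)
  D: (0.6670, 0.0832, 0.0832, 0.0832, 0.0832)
C > A > D > B

Key insight: Entropy is maximized by uniform distributions and minimized by concentrated distributions.

Entropies:
  H(A) = 2.1941 bits
  H(B) = 0.5896 bits
  H(C) = 2.3219 bits
  H(D) = 1.5840 bits

Ranking: C > A > D > B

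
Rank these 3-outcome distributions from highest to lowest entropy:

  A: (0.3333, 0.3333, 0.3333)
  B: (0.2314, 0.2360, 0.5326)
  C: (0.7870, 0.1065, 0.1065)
A > B > C

Key insight: Entropy is maximized by uniform distributions and minimized by concentrated distributions.

- Uniform distributions have maximum entropy log₂(3) = 1.5850 bits
- The more "peaked" or concentrated a distribution, the lower its entropy

Entropies:
  H(A) = 1.5850 bits
  H(B) = 1.4643 bits
  H(C) = 0.9602 bits

Ranking: A > B > C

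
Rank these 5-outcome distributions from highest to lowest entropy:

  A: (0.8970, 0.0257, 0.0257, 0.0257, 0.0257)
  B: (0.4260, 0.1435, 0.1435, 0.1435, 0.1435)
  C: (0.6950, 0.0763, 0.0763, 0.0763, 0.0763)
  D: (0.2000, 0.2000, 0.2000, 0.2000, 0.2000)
D > B > C > A

Key insight: Entropy is maximized by uniform distributions and minimized by concentrated distributions.

Entropies:
  H(A) = 0.6844 bits
  H(B) = 2.1321 bits
  H(C) = 1.4973 bits
  H(D) = 2.3219 bits

Ranking: D > B > C > A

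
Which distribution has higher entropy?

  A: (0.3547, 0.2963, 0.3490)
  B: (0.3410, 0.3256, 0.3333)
B

Both distributions are close to uniform, making this a harder comparison.

H(A) = 1.5804 bits
H(B) = 1.5847 bits

The distribution closer to uniform has higher entropy.
Answer: B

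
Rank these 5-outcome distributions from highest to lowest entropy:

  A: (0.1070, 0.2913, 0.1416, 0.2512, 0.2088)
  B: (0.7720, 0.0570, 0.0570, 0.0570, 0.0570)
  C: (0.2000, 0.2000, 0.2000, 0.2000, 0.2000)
C > A > B

Key insight: Entropy is maximized by uniform distributions and minimized by concentrated distributions.

- Uniform distributions have maximum entropy log₂(5) = 2.3219 bits
- The more "peaked" or concentrated a distribution, the lower its entropy

Entropies:
  H(A) = 2.2353 bits
  H(B) = 1.2305 bits
  H(C) = 2.3219 bits

Ranking: C > A > B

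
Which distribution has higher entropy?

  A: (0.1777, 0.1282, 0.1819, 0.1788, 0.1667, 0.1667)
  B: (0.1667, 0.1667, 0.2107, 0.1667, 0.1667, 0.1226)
A

Both distributions are close to uniform, making this a harder comparison.

H(A) = 2.5759 bits
H(B) = 2.5680 bits

The distribution closer to uniform has higher entropy.
Answer: A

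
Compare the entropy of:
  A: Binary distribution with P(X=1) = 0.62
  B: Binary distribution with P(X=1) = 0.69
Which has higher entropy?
A

For binary distributions, entropy is maximized at p=0.5 and decreases as p moves toward 0 or 1.

H(A) = H(0.62) = 0.9580 bits
H(B) = H(0.69) = 0.8932 bits

Distribution A (p=0.62) is closer to uniform (p=0.5), so it has higher entropy.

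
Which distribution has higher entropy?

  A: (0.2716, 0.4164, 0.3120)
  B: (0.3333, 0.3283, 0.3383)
B

Both distributions are close to uniform, making this a harder comparison.

H(A) = 1.5613 bits
H(B) = 1.5849 bits

The distribution closer to uniform has higher entropy.
Answer: B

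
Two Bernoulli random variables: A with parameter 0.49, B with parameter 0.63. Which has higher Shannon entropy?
A

For binary distributions, entropy is maximized at p=0.5 and decreases as p moves toward 0 or 1.

H(A) = H(0.49) = 0.9997 bits
H(B) = H(0.63) = 0.9507 bits

Distribution A (p=0.49) is closer to uniform (p=0.5), so it has higher entropy.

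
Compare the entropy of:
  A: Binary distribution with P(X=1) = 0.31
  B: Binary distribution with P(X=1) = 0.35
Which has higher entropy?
B

For binary distributions, entropy is maximized at p=0.5 and decreases as p moves toward 0 or 1.

H(A) = H(0.31) = 0.8932 bits
H(B) = H(0.35) = 0.9341 bits

Distribution B (p=0.35) is closer to uniform (p=0.5), so it has higher entropy.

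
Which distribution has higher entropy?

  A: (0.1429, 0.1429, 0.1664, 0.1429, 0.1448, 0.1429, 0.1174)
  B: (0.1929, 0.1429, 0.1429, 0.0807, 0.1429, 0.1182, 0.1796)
A

Both distributions are close to uniform, making this a harder comparison.

H(A) = 2.8012 bits
H(B) = 2.7633 bits

The distribution closer to uniform has higher entropy.
Answer: A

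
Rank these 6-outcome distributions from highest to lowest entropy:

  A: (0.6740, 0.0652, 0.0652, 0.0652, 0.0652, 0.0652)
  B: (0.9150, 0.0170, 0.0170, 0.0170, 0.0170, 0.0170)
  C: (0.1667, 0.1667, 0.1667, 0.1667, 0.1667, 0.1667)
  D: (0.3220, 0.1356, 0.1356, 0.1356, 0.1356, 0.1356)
C > D > A > B

Key insight: Entropy is maximized by uniform distributions and minimized by concentrated distributions.

Entropies:
  H(A) = 1.6677 bits
  H(B) = 0.6169 bits
  H(C) = 2.5850 bits
  H(D) = 2.4808 bits

Ranking: C > D > A > B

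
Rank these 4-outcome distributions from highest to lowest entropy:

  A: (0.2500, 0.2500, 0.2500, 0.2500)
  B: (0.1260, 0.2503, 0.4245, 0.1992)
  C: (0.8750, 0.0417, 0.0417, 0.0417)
A > B > C

Key insight: Entropy is maximized by uniform distributions and minimized by concentrated distributions.

- Uniform distributions have maximum entropy log₂(4) = 2.0000 bits
- The more "peaked" or concentrated a distribution, the lower its entropy

Entropies:
  H(A) = 2.0000 bits
  H(B) = 1.8652 bits
  H(C) = 0.7417 bits

Ranking: A > B > C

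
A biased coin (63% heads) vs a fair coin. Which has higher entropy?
Fair coin

The fair coin is uniform (p=0.5), maximizing binary entropy at 1 bit. The biased coin has H(0.63) ≈ 0.951 bits — its outcome is more predictable, so its entropy is lower.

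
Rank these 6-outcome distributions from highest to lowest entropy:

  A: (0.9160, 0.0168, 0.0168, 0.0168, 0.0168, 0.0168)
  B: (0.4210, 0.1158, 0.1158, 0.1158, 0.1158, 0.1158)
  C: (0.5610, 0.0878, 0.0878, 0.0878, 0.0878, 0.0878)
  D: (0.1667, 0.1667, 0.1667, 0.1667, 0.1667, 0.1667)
D > B > C > A

Key insight: Entropy is maximized by uniform distributions and minimized by concentrated distributions.

Entropies:
  H(A) = 0.6112 bits
  H(B) = 2.3263 bits
  H(C) = 2.0086 bits
  H(D) = 2.5850 bits

Ranking: D > B > C > A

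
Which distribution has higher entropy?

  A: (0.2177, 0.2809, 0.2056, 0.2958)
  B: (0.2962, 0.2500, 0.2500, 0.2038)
B

Both distributions are close to uniform, making this a harder comparison.

H(A) = 1.9824 bits
H(B) = 1.9876 bits

The distribution closer to uniform has higher entropy.
Answer: B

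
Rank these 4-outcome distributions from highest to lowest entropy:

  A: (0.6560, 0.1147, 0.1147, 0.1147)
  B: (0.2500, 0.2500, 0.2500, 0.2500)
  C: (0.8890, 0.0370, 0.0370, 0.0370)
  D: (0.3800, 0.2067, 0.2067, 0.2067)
B > D > A > C

Key insight: Entropy is maximized by uniform distributions and minimized by concentrated distributions.

Entropies:
  H(A) = 1.4738 bits
  H(B) = 2.0000 bits
  H(C) = 0.6789 bits
  H(D) = 1.9407 bits

Ranking: B > D > A > C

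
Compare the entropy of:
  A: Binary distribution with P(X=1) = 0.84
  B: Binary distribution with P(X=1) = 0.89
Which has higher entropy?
A

For binary distributions, entropy is maximized at p=0.5 and decreases as p moves toward 0 or 1.

H(A) = H(0.84) = 0.6343 bits
H(B) = H(0.89) = 0.4999 bits

Distribution A (p=0.84) is closer to uniform (p=0.5), so it has higher entropy.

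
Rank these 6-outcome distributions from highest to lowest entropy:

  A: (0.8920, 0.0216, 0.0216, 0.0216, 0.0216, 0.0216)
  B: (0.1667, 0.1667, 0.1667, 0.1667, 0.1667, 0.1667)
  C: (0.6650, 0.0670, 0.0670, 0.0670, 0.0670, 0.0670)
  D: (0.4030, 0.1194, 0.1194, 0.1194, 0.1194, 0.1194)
B > D > C > A

Key insight: Entropy is maximized by uniform distributions and minimized by concentrated distributions.

Entropies:
  H(A) = 0.7446 bits
  H(B) = 2.5850 bits
  H(C) = 1.6978 bits
  H(D) = 2.3589 bits

Ranking: B > D > C > A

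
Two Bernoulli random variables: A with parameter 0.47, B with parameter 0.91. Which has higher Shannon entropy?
A

For binary distributions, entropy is maximized at p=0.5 and decreases as p moves toward 0 or 1.

H(A) = H(0.47) = 0.9974 bits
H(B) = H(0.91) = 0.4365 bits

Distribution A (p=0.47) is closer to uniform (p=0.5), so it has higher entropy.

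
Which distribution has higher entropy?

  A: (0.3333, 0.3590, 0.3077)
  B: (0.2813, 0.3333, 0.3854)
A

Both distributions are close to uniform, making this a harder comparison.

H(A) = 1.5821 bits
H(B) = 1.5732 bits

The distribution closer to uniform has higher entropy.
Answer: A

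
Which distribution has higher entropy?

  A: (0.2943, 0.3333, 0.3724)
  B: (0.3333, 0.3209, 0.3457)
B

Both distributions are close to uniform, making this a harder comparison.

H(A) = 1.5783 bits
H(B) = 1.5843 bits

The distribution closer to uniform has higher entropy.
Answer: B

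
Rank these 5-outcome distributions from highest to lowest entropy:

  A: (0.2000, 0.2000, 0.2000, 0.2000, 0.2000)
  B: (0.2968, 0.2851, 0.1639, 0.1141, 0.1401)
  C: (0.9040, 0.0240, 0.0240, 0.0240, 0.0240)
A > B > C

Key insight: Entropy is maximized by uniform distributions and minimized by concentrated distributions.

- Uniform distributions have maximum entropy log₂(5) = 2.3219 bits
- The more "peaked" or concentrated a distribution, the lower its entropy

Entropies:
  H(A) = 2.3219 bits
  H(B) = 2.2185 bits
  H(C) = 0.6482 bits

Ranking: A > B > C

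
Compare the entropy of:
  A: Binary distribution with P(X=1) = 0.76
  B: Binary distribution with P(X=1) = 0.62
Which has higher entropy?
B

For binary distributions, entropy is maximized at p=0.5 and decreases as p moves toward 0 or 1.

H(A) = H(0.76) = 0.7950 bits
H(B) = H(0.62) = 0.9580 bits

Distribution B (p=0.62) is closer to uniform (p=0.5), so it has higher entropy.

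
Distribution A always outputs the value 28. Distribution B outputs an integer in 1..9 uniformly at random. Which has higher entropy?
B

A is deterministic, so H(A) = 0. B is uniform over 9 outcomes, so H(B) = log₂(9) = 3.170 bits. Any distribution with genuine randomness has higher entropy than a deterministic one.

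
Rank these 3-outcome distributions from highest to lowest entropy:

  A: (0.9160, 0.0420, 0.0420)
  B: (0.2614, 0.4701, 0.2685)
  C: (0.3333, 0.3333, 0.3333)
C > B > A

Key insight: Entropy is maximized by uniform distributions and minimized by concentrated distributions.

- Uniform distributions have maximum entropy log₂(3) = 1.5850 bits
- The more "peaked" or concentrated a distribution, the lower its entropy

Entropies:
  H(A) = 0.5001 bits
  H(B) = 1.5272 bits
  H(C) = 1.5850 bits

Ranking: C > B > A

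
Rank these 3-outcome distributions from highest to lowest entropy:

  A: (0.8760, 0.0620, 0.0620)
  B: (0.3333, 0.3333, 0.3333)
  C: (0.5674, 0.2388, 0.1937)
B > C > A

Key insight: Entropy is maximized by uniform distributions and minimized by concentrated distributions.

- Uniform distributions have maximum entropy log₂(3) = 1.5850 bits
- The more "peaked" or concentrated a distribution, the lower its entropy

Entropies:
  H(A) = 0.6648 bits
  H(B) = 1.5850 bits
  H(C) = 1.4160 bits

Ranking: B > C > A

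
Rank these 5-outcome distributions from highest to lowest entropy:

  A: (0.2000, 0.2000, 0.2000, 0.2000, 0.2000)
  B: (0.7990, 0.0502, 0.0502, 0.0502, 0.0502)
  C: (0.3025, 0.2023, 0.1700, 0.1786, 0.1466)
A > C > B

Key insight: Entropy is maximized by uniform distributions and minimized by concentrated distributions.

- Uniform distributions have maximum entropy log₂(5) = 2.3219 bits
- The more "peaked" or concentrated a distribution, the lower its entropy

Entropies:
  H(A) = 2.3219 bits
  H(B) = 1.1259 bits
  H(C) = 2.2727 bits

Ranking: A > C > B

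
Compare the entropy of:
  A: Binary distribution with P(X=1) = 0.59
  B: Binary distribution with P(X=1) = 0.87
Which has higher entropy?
A

For binary distributions, entropy is maximized at p=0.5 and decreases as p moves toward 0 or 1.

H(A) = H(0.59) = 0.9765 bits
H(B) = H(0.87) = 0.5574 bits

Distribution A (p=0.59) is closer to uniform (p=0.5), so it has higher entropy.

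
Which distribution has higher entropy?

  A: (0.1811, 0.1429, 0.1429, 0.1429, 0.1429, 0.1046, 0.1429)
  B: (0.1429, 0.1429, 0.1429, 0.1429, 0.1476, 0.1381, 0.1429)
B

Both distributions are close to uniform, making this a harder comparison.

H(A) = 2.7924 bits
H(B) = 2.8071 bits

The distribution closer to uniform has higher entropy.
Answer: B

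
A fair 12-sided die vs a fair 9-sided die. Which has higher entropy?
12-sided die

Both are uniform distributions; for uniform over n outcomes, H = log₂(n). H(12-sided) = log₂(12) = 3.585 bits and H(9-sided) = log₂(9) = 3.170 bits. More outcomes in a uniform distribution means higher entropy.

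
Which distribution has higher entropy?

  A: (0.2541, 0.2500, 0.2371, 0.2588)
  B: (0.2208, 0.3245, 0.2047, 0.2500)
A

Both distributions are close to uniform, making this a harder comparison.

H(A) = 1.9992 bits
H(B) = 1.9765 bits

The distribution closer to uniform has higher entropy.
Answer: A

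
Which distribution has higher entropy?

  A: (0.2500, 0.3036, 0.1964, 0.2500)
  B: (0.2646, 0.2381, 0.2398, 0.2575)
B

Both distributions are close to uniform, making this a harder comparison.

H(A) = 1.9833 bits
H(B) = 1.9985 bits

The distribution closer to uniform has higher entropy.
Answer: B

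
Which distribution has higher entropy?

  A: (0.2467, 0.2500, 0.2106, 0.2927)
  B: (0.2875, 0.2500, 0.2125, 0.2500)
B

Both distributions are close to uniform, making this a harder comparison.

H(A) = 1.9902 bits
H(B) = 1.9919 bits

The distribution closer to uniform has higher entropy.
Answer: B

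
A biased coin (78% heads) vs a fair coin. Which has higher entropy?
Fair coin

The fair coin is uniform (p=0.5), maximizing binary entropy at 1 bit. The biased coin has H(0.78) ≈ 0.760 bits — its outcome is more predictable, so its entropy is lower.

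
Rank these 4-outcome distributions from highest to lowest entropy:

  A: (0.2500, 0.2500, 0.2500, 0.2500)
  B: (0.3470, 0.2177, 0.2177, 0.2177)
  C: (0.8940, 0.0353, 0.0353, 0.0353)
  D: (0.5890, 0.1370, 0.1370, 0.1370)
A > B > D > C

Key insight: Entropy is maximized by uniform distributions and minimized by concentrated distributions.

Entropies:
  H(A) = 2.0000 bits
  H(B) = 1.9663 bits
  H(C) = 0.6557 bits
  H(D) = 1.6284 bits

Ranking: A > B > D > C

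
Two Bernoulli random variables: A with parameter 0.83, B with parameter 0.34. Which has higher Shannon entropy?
B

For binary distributions, entropy is maximized at p=0.5 and decreases as p moves toward 0 or 1.

H(A) = H(0.83) = 0.6577 bits
H(B) = H(0.34) = 0.9248 bits

Distribution B (p=0.34) is closer to uniform (p=0.5), so it has higher entropy.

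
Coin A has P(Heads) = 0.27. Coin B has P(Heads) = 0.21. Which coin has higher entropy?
A

For binary distributions, entropy is maximized at p=0.5 and decreases as p moves toward 0 or 1.

H(A) = H(0.27) = 0.8415 bits
H(B) = H(0.21) = 0.7415 bits

Distribution A (p=0.27) is closer to uniform (p=0.5), so it has higher entropy.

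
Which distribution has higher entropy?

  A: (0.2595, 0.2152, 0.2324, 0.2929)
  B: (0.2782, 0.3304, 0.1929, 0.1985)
A

Both distributions are close to uniform, making this a harder comparison.

H(A) = 1.9901 bits
H(B) = 1.9624 bits

The distribution closer to uniform has higher entropy.
Answer: A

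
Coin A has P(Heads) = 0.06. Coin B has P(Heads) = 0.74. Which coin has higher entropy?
B

For binary distributions, entropy is maximized at p=0.5 and decreases as p moves toward 0 or 1.

H(A) = H(0.06) = 0.3274 bits
H(B) = H(0.74) = 0.8267 bits

Distribution B (p=0.74) is closer to uniform (p=0.5), so it has higher entropy.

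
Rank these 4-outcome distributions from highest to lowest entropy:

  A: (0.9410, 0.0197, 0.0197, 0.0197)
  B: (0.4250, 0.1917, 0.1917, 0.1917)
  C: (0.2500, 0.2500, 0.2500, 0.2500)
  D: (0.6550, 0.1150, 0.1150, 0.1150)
C > B > D > A

Key insight: Entropy is maximized by uniform distributions and minimized by concentrated distributions.

Entropies:
  H(A) = 0.4170 bits
  H(B) = 1.8951 bits
  H(C) = 2.0000 bits
  H(D) = 1.4763 bits

Ranking: C > B > D > A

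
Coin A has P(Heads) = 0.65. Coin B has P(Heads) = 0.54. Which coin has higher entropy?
B

For binary distributions, entropy is maximized at p=0.5 and decreases as p moves toward 0 or 1.

H(A) = H(0.65) = 0.9341 bits
H(B) = H(0.54) = 0.9954 bits

Distribution B (p=0.54) is closer to uniform (p=0.5), so it has higher entropy.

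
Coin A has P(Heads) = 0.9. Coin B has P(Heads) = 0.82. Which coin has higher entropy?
B

For binary distributions, entropy is maximized at p=0.5 and decreases as p moves toward 0 or 1.

H(A) = H(0.9) = 0.4690 bits
H(B) = H(0.82) = 0.6801 bits

Distribution B (p=0.82) is closer to uniform (p=0.5), so it has higher entropy.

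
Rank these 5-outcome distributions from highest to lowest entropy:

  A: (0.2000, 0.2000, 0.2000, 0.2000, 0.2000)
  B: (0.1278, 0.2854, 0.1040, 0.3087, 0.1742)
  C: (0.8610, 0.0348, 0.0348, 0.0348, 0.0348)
A > B > C

Key insight: Entropy is maximized by uniform distributions and minimized by concentrated distributions.

- Uniform distributions have maximum entropy log₂(5) = 2.3219 bits
- The more "peaked" or concentrated a distribution, the lower its entropy

Entropies:
  H(A) = 2.3219 bits
  H(B) = 2.1977 bits
  H(C) = 0.8596 bits

Ranking: A > B > C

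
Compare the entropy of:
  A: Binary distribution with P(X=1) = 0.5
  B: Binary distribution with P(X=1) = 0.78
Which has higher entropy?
A

For binary distributions, entropy is maximized at p=0.5 and decreases as p moves toward 0 or 1.

H(A) = H(0.5) = 1.0000 bits
H(B) = H(0.78) = 0.7602 bits

Distribution A (p=0.5) is closer to uniform (p=0.5), so it has higher entropy.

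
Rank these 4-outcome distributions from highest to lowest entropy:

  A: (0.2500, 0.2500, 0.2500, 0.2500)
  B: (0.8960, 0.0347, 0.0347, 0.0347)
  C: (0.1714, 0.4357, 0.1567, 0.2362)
A > C > B

Key insight: Entropy is maximized by uniform distributions and minimized by concentrated distributions.

- Uniform distributions have maximum entropy log₂(4) = 2.0000 bits
- The more "peaked" or concentrated a distribution, the lower its entropy

Entropies:
  H(A) = 2.0000 bits
  H(B) = 0.6464 bits
  H(C) = 1.8691 bits

Ranking: A > C > B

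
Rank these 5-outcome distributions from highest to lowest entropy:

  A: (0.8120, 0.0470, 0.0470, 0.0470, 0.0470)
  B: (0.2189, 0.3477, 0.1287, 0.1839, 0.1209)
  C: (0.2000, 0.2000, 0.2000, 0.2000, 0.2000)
C > B > A

Key insight: Entropy is maximized by uniform distributions and minimized by concentrated distributions.

- Uniform distributions have maximum entropy log₂(5) = 2.3219 bits
- The more "peaked" or concentrated a distribution, the lower its entropy

Entropies:
  H(A) = 1.0733 bits
  H(B) = 2.2081 bits
  H(C) = 2.3219 bits

Ranking: C > B > A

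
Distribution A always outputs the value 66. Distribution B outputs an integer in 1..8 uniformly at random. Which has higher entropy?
B

A is deterministic, so H(A) = 0. B is uniform over 8 outcomes, so H(B) = log₂(8) = 3.000 bits. Any distribution with genuine randomness has higher entropy than a deterministic one.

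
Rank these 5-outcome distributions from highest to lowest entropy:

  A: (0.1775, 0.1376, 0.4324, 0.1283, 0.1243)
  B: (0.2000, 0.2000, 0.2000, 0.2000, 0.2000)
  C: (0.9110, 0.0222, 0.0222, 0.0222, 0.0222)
B > A > C

Key insight: Entropy is maximized by uniform distributions and minimized by concentrated distributions.

- Uniform distributions have maximum entropy log₂(5) = 2.3219 bits
- The more "peaked" or concentrated a distribution, the lower its entropy

Entropies:
  H(A) = 2.1133 bits
  H(B) = 2.3219 bits
  H(C) = 0.6111 bits

Ranking: B > A > C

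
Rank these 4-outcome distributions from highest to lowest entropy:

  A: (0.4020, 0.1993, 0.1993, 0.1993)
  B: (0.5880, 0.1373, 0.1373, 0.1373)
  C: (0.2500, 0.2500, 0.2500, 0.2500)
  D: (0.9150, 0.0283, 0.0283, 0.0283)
C > A > B > D

Key insight: Entropy is maximized by uniform distributions and minimized by concentrated distributions.

Entropies:
  H(A) = 1.9199 bits
  H(B) = 1.6305 bits
  H(C) = 2.0000 bits
  H(D) = 0.5543 bits

Ranking: C > A > B > D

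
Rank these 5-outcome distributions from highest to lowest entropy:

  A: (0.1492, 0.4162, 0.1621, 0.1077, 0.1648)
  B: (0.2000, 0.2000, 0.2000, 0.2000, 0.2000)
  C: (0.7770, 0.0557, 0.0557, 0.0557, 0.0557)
B > A > C

Key insight: Entropy is maximized by uniform distributions and minimized by concentrated distributions.

- Uniform distributions have maximum entropy log₂(5) = 2.3219 bits
- The more "peaked" or concentrated a distribution, the lower its entropy

Entropies:
  H(A) = 2.1363 bits
  H(B) = 2.3219 bits
  H(C) = 1.2116 bits

Ranking: B > A > C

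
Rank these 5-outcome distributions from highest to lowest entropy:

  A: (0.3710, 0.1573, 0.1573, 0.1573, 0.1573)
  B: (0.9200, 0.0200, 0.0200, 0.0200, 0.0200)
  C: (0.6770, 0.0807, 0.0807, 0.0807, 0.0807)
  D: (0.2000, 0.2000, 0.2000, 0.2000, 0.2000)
D > A > C > B

Key insight: Entropy is maximized by uniform distributions and minimized by concentrated distributions.

Entropies:
  H(A) = 2.2094 bits
  H(B) = 0.5622 bits
  H(C) = 1.5536 bits
  H(D) = 2.3219 bits

Ranking: D > A > C > B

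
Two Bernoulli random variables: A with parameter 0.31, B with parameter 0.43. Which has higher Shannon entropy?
B

For binary distributions, entropy is maximized at p=0.5 and decreases as p moves toward 0 or 1.

H(A) = H(0.31) = 0.8932 bits
H(B) = H(0.43) = 0.9858 bits

Distribution B (p=0.43) is closer to uniform (p=0.5), so it has higher entropy.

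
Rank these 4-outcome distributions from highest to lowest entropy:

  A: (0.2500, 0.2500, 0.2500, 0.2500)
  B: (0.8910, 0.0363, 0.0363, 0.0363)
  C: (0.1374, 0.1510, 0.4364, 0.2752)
A > C > B

Key insight: Entropy is maximized by uniform distributions and minimized by concentrated distributions.

- Uniform distributions have maximum entropy log₂(4) = 2.0000 bits
- The more "peaked" or concentrated a distribution, the lower its entropy

Entropies:
  H(A) = 2.0000 bits
  H(B) = 0.6697 bits
  H(C) = 1.8396 bits

Ranking: A > C > B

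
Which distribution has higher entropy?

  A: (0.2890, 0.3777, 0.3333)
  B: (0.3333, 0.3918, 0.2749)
A

Both distributions are close to uniform, making this a harder comparison.

H(A) = 1.5764 bits
H(B) = 1.5701 bits

The distribution closer to uniform has higher entropy.
Answer: A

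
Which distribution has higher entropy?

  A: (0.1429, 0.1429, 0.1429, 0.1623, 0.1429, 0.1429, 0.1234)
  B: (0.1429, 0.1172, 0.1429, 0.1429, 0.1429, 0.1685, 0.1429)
A

Both distributions are close to uniform, making this a harder comparison.

H(A) = 2.8035 bits
H(B) = 2.8007 bits

The distribution closer to uniform has higher entropy.
Answer: A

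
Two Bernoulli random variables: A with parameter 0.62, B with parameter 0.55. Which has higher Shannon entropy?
B

For binary distributions, entropy is maximized at p=0.5 and decreases as p moves toward 0 or 1.

H(A) = H(0.62) = 0.9580 bits
H(B) = H(0.55) = 0.9928 bits

Distribution B (p=0.55) is closer to uniform (p=0.5), so it has higher entropy.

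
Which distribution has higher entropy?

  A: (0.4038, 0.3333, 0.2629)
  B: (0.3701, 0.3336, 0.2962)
B

Both distributions are close to uniform, making this a harder comparison.

H(A) = 1.5633 bits
H(B) = 1.5790 bits

The distribution closer to uniform has higher entropy.
Answer: B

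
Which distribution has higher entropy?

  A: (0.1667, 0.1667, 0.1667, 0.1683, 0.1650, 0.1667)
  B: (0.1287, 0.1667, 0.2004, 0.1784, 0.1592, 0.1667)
A

Both distributions are close to uniform, making this a harder comparison.

H(A) = 2.5849 bits
H(B) = 2.5727 bits

The distribution closer to uniform has higher entropy.
Answer: A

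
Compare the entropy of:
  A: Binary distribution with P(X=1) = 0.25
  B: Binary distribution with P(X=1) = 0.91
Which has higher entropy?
A

For binary distributions, entropy is maximized at p=0.5 and decreases as p moves toward 0 or 1.

H(A) = H(0.25) = 0.8113 bits
H(B) = H(0.91) = 0.4365 bits

Distribution A (p=0.25) is closer to uniform (p=0.5), so it has higher entropy.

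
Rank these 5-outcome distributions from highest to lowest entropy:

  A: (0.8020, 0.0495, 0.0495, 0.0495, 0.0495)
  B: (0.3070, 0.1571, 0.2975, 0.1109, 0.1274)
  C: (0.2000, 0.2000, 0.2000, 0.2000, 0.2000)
C > B > A

Key insight: Entropy is maximized by uniform distributions and minimized by concentrated distributions.

- Uniform distributions have maximum entropy log₂(5) = 2.3219 bits
- The more "peaked" or concentrated a distribution, the lower its entropy

Entropies:
  H(A) = 1.1139 bits
  H(B) = 2.1935 bits
  H(C) = 2.3219 bits

Ranking: C > B > A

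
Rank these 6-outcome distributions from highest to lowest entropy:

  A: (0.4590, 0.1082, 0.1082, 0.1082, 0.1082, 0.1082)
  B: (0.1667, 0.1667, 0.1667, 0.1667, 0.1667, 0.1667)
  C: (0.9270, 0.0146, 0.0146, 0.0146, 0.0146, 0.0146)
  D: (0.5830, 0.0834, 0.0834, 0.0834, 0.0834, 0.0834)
B > A > D > C

Key insight: Entropy is maximized by uniform distributions and minimized by concentrated distributions.

Entropies:
  H(A) = 2.2513 bits
  H(B) = 2.5850 bits
  H(C) = 0.5465 bits
  H(D) = 1.9483 bits

Ranking: B > A > D > C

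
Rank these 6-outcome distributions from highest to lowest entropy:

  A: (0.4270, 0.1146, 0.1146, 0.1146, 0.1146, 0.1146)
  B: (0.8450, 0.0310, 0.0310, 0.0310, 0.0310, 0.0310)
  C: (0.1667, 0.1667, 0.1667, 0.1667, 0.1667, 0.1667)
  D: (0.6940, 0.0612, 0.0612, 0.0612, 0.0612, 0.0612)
C > A > D > B

Key insight: Entropy is maximized by uniform distributions and minimized by concentrated distributions.

Entropies:
  H(A) = 2.3150 bits
  H(B) = 0.9821 bits
  H(C) = 2.5850 bits
  H(D) = 1.5990 bits

Ranking: C > A > D > B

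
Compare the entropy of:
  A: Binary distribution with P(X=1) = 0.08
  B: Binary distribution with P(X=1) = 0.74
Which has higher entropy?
B

For binary distributions, entropy is maximized at p=0.5 and decreases as p moves toward 0 or 1.

H(A) = H(0.08) = 0.4022 bits
H(B) = H(0.74) = 0.8267 bits

Distribution B (p=0.74) is closer to uniform (p=0.5), so it has higher entropy.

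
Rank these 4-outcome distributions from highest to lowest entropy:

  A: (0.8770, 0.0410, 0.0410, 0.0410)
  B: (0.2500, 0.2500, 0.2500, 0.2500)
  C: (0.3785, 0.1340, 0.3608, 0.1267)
B > C > A

Key insight: Entropy is maximized by uniform distributions and minimized by concentrated distributions.

- Uniform distributions have maximum entropy log₂(4) = 2.0000 bits
- The more "peaked" or concentrated a distribution, the lower its entropy

Entropies:
  H(A) = 0.7329 bits
  H(B) = 2.0000 bits
  H(C) = 1.8273 bits

Ranking: B > C > A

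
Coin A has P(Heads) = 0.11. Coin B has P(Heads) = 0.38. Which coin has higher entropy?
B

For binary distributions, entropy is maximized at p=0.5 and decreases as p moves toward 0 or 1.

H(A) = H(0.11) = 0.4999 bits
H(B) = H(0.38) = 0.9580 bits

Distribution B (p=0.38) is closer to uniform (p=0.5), so it has higher entropy.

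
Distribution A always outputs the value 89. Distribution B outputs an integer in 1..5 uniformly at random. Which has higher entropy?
B

A is deterministic, so H(A) = 0. B is uniform over 5 outcomes, so H(B) = log₂(5) = 2.322 bits. Any distribution with genuine randomness has higher entropy than a deterministic one.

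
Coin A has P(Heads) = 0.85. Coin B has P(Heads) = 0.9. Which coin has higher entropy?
A

For binary distributions, entropy is maximized at p=0.5 and decreases as p moves toward 0 or 1.

H(A) = H(0.85) = 0.6098 bits
H(B) = H(0.9) = 0.4690 bits

Distribution A (p=0.85) is closer to uniform (p=0.5), so it has higher entropy.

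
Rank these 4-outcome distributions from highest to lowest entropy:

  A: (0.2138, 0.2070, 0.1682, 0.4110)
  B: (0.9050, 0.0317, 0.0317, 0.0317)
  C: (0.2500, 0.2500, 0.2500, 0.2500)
C > A > B

Key insight: Entropy is maximized by uniform distributions and minimized by concentrated distributions.

- Uniform distributions have maximum entropy log₂(4) = 2.0000 bits
- The more "peaked" or concentrated a distribution, the lower its entropy

Entropies:
  H(A) = 1.9060 bits
  H(B) = 0.6035 bits
  H(C) = 2.0000 bits

Ranking: C > A > B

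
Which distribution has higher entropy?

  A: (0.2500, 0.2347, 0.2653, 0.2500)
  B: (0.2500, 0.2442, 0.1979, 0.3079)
A

Both distributions are close to uniform, making this a harder comparison.

H(A) = 1.9987 bits
H(B) = 1.9825 bits

The distribution closer to uniform has higher entropy.
Answer: A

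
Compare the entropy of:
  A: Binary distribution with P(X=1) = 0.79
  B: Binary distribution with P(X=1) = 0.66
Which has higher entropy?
B

For binary distributions, entropy is maximized at p=0.5 and decreases as p moves toward 0 or 1.

H(A) = H(0.79) = 0.7415 bits
H(B) = H(0.66) = 0.9248 bits

Distribution B (p=0.66) is closer to uniform (p=0.5), so it has higher entropy.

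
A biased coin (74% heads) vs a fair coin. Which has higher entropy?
Fair coin

The fair coin is uniform (p=0.5), maximizing binary entropy at 1 bit. The biased coin has H(0.74) ≈ 0.827 bits — its outcome is more predictable, so its entropy is lower.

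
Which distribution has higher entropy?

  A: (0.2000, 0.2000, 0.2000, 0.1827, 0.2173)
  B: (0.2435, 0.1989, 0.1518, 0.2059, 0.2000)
A

Both distributions are close to uniform, making this a harder comparison.

H(A) = 2.3198 bits
H(B) = 2.3063 bits

The distribution closer to uniform has higher entropy.
Answer: A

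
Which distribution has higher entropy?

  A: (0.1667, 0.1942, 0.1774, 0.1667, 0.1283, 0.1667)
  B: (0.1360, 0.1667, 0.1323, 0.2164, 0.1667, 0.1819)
A

Both distributions are close to uniform, making this a harder comparison.

H(A) = 2.5744 bits
H(B) = 2.5644 bits

The distribution closer to uniform has higher entropy.
Answer: A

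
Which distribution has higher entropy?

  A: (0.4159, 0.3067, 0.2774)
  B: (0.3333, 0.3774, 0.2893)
B

Both distributions are close to uniform, making this a harder comparison.

H(A) = 1.5625 bits
H(B) = 1.5765 bits

The distribution closer to uniform has higher entropy.
Answer: B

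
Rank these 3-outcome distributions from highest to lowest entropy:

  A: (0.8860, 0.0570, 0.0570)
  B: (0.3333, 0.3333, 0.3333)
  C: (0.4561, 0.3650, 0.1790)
B > C > A

Key insight: Entropy is maximized by uniform distributions and minimized by concentrated distributions.

- Uniform distributions have maximum entropy log₂(3) = 1.5850 bits
- The more "peaked" or concentrated a distribution, the lower its entropy

Entropies:
  H(A) = 0.6259 bits
  H(B) = 1.5850 bits
  H(C) = 1.4915 bits

Ranking: B > C > A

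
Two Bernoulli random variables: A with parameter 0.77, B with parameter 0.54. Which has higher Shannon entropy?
B

For binary distributions, entropy is maximized at p=0.5 and decreases as p moves toward 0 or 1.

H(A) = H(0.77) = 0.7780 bits
H(B) = H(0.54) = 0.9954 bits

Distribution B (p=0.54) is closer to uniform (p=0.5), so it has higher entropy.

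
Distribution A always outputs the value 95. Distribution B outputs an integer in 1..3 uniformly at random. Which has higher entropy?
B

A is deterministic, so H(A) = 0. B is uniform over 3 outcomes, so H(B) = log₂(3) = 1.585 bits. Any distribution with genuine randomness has higher entropy than a deterministic one.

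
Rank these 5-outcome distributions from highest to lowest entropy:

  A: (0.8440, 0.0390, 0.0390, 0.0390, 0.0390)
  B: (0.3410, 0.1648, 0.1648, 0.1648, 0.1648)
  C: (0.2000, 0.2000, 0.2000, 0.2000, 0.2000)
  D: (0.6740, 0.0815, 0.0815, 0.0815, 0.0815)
C > B > D > A

Key insight: Entropy is maximized by uniform distributions and minimized by concentrated distributions.

Entropies:
  H(A) = 0.9367 bits
  H(B) = 2.2438 bits
  H(C) = 2.3219 bits
  H(D) = 1.5628 bits

Ranking: C > B > D > A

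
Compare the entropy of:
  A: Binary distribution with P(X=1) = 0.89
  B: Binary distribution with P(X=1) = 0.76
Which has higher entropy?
B

For binary distributions, entropy is maximized at p=0.5 and decreases as p moves toward 0 or 1.

H(A) = H(0.89) = 0.4999 bits
H(B) = H(0.76) = 0.7950 bits

Distribution B (p=0.76) is closer to uniform (p=0.5), so it has higher entropy.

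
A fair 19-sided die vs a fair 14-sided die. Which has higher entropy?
19-sided die

Both are uniform distributions; for uniform over n outcomes, H = log₂(n). H(19-sided) = log₂(19) = 4.248 bits and H(14-sided) = log₂(14) = 3.807 bits. More outcomes in a uniform distribution means higher entropy.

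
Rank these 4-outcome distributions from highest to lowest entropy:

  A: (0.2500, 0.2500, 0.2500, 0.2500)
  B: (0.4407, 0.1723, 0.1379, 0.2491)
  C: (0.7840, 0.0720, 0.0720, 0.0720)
A > B > C

Key insight: Entropy is maximized by uniform distributions and minimized by concentrated distributions.

- Uniform distributions have maximum entropy log₂(4) = 2.0000 bits
- The more "peaked" or concentrated a distribution, the lower its entropy

Entropies:
  H(A) = 2.0000 bits
  H(B) = 1.8518 bits
  H(C) = 1.0951 bits

Ranking: A > B > C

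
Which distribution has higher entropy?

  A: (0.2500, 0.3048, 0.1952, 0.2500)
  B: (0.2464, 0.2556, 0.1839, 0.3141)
A

Both distributions are close to uniform, making this a harder comparison.

H(A) = 1.9825 bits
H(B) = 1.9751 bits

The distribution closer to uniform has higher entropy.
Answer: A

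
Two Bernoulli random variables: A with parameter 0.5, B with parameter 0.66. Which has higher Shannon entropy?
A

For binary distributions, entropy is maximized at p=0.5 and decreases as p moves toward 0 or 1.

H(A) = H(0.5) = 1.0000 bits
H(B) = H(0.66) = 0.9248 bits

Distribution A (p=0.5) is closer to uniform (p=0.5), so it has higher entropy.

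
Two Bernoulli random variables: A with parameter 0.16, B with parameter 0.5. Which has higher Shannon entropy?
B

For binary distributions, entropy is maximized at p=0.5 and decreases as p moves toward 0 or 1.

H(A) = H(0.16) = 0.6343 bits
H(B) = H(0.5) = 1.0000 bits

Distribution B (p=0.5) is closer to uniform (p=0.5), so it has higher entropy.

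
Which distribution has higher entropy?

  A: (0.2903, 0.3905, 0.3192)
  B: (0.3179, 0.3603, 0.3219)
B

Both distributions are close to uniform, making this a harder comparison.

H(A) = 1.5736 bits
H(B) = 1.5826 bits

The distribution closer to uniform has higher entropy.
Answer: B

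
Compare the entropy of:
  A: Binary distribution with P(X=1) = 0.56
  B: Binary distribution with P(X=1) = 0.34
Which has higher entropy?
A

For binary distributions, entropy is maximized at p=0.5 and decreases as p moves toward 0 or 1.

H(A) = H(0.56) = 0.9896 bits
H(B) = H(0.34) = 0.9248 bits

Distribution A (p=0.56) is closer to uniform (p=0.5), so it has higher entropy.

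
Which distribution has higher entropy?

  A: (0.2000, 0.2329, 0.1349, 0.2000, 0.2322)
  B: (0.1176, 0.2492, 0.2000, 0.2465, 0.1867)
A

Both distributions are close to uniform, making this a harder comparison.

H(A) = 2.2974 bits
H(B) = 2.2771 bits

The distribution closer to uniform has higher entropy.
Answer: A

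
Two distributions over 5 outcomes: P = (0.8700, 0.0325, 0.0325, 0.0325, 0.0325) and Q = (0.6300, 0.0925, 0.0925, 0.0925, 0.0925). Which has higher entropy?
Q

P is highly concentrated on one outcome (87%), making it nearly deterministic. Q spreads its mass more evenly (max 63%). The more spread-out distribution has higher entropy: H(P) ≈ 0.817 bits, H(Q) ≈ 1.691 bits.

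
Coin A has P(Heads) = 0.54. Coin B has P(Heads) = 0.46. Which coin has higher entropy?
Equal

For binary distributions, entropy is maximized at p=0.5 and decreases as p moves toward 0 or 1.

H(A) = H(0.54) = 0.9954 bits
H(B) = H(0.46) = 0.9954 bits

Both distributions are equally far from uniform (|0.54-0.5| = |0.46-0.5|), so they have the same entropy.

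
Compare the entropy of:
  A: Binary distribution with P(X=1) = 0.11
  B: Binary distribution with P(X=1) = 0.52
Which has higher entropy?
B

For binary distributions, entropy is maximized at p=0.5 and decreases as p moves toward 0 or 1.

H(A) = H(0.11) = 0.4999 bits
H(B) = H(0.52) = 0.9988 bits

Distribution B (p=0.52) is closer to uniform (p=0.5), so it has higher entropy.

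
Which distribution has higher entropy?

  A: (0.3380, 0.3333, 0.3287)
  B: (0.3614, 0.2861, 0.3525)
A

Both distributions are close to uniform, making this a harder comparison.

H(A) = 1.5849 bits
H(B) = 1.5775 bits

The distribution closer to uniform has higher entropy.
Answer: A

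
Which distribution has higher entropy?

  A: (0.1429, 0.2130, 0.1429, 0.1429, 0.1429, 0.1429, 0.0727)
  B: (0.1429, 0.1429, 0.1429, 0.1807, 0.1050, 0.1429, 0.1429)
B

Both distributions are close to uniform, making this a harder comparison.

H(A) = 2.7555 bits
H(B) = 2.7927 bits

The distribution closer to uniform has higher entropy.
Answer: B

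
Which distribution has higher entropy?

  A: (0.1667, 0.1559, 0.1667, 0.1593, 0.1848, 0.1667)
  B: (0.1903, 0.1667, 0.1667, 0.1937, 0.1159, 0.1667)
A

Both distributions are close to uniform, making this a harder comparison.

H(A) = 2.5828 bits
H(B) = 2.5672 bits

The distribution closer to uniform has higher entropy.
Answer: A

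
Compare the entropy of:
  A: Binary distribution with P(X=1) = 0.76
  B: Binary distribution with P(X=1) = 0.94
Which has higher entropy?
A

For binary distributions, entropy is maximized at p=0.5 and decreases as p moves toward 0 or 1.

H(A) = H(0.76) = 0.7950 bits
H(B) = H(0.94) = 0.3274 bits

Distribution A (p=0.76) is closer to uniform (p=0.5), so it has higher entropy.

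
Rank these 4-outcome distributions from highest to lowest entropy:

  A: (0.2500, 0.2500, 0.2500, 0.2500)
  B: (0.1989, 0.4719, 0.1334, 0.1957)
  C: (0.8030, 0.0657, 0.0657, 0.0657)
A > B > C

Key insight: Entropy is maximized by uniform distributions and minimized by concentrated distributions.

- Uniform distributions have maximum entropy log₂(4) = 2.0000 bits
- The more "peaked" or concentrated a distribution, the lower its entropy

Entropies:
  H(A) = 2.0000 bits
  H(B) = 1.8230 bits
  H(C) = 1.0281 bits

Ranking: A > B > C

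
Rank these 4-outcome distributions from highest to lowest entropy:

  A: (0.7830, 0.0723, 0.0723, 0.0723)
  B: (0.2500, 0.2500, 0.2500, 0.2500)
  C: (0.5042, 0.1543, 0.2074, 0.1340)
B > C > A

Key insight: Entropy is maximized by uniform distributions and minimized by concentrated distributions.

- Uniform distributions have maximum entropy log₂(4) = 2.0000 bits
- The more "peaked" or concentrated a distribution, the lower its entropy

Entropies:
  H(A) = 1.0986 bits
  H(B) = 2.0000 bits
  H(C) = 1.7735 bits

Ranking: B > C > A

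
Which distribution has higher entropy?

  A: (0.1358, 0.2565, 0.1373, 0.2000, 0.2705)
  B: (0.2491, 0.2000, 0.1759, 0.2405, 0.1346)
B

Both distributions are close to uniform, making this a harder comparison.

H(A) = 2.2625 bits
H(B) = 2.2887 bits

The distribution closer to uniform has higher entropy.
Answer: B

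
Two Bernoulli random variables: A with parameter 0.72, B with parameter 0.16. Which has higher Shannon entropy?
A

For binary distributions, entropy is maximized at p=0.5 and decreases as p moves toward 0 or 1.

H(A) = H(0.72) = 0.8555 bits
H(B) = H(0.16) = 0.6343 bits

Distribution A (p=0.72) is closer to uniform (p=0.5), so it has higher entropy.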